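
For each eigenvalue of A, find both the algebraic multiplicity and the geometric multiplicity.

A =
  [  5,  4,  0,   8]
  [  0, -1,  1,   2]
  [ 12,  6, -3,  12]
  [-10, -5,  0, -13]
λ = -3: alg = 4, geom = 2

Step 1 — factor the characteristic polynomial to read off the algebraic multiplicities:
  χ_A(x) = (x + 3)^4

Step 2 — compute geometric multiplicities via the rank-nullity identity g(λ) = n − rank(A − λI):
  rank(A − (-3)·I) = 2, so dim ker(A − (-3)·I) = n − 2 = 2

Summary:
  λ = -3: algebraic multiplicity = 4, geometric multiplicity = 2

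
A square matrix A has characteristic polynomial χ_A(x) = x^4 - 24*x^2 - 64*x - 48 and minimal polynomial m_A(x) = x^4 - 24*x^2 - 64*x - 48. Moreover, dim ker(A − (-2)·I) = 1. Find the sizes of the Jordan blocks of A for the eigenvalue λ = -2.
Block sizes for λ = -2: [3]

Step 1 — from the characteristic polynomial, algebraic multiplicity of λ = -2 is 3. From dim ker(A − (-2)·I) = 1, there are exactly 1 Jordan blocks for λ = -2.
Step 2 — from the minimal polynomial, the factor (x + 2)^3 tells us the largest block for λ = -2 has size 3.
Step 3 — with total size 3, 1 blocks, and largest block 3, the block sizes (in nonincreasing order) are [3].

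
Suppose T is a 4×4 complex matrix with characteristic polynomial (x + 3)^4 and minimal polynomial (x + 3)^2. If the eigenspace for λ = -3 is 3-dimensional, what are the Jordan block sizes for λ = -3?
Block sizes for λ = -3: [2, 1, 1]

Step 1 — from the characteristic polynomial, algebraic multiplicity of λ = -3 is 4. From dim ker(T − (-3)·I) = 3, there are exactly 3 Jordan blocks for λ = -3.
Step 2 — from the minimal polynomial, the factor (x + 3)^2 tells us the largest block for λ = -3 has size 2.
Step 3 — with total size 4, 3 blocks, and largest block 2, the block sizes (in nonincreasing order) are [2, 1, 1].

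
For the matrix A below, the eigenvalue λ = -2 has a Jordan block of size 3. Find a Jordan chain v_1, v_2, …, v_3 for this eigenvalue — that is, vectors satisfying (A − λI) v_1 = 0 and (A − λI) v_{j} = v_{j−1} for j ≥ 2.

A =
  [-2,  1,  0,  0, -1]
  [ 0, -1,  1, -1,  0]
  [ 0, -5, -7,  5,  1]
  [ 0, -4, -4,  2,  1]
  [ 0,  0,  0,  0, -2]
A Jordan chain for λ = -2 of length 3:
v_1 = (1, 0, 0, 0, 0)ᵀ
v_2 = (1, 1, -5, -4, 0)ᵀ
v_3 = (0, 1, 0, 0, 0)ᵀ

Let N = A − (-2)·I. We want v_3 with N^3 v_3 = 0 but N^2 v_3 ≠ 0; then v_{j-1} := N · v_j for j = 3, …, 2.

Pick v_3 = (0, 1, 0, 0, 0)ᵀ.
Then v_2 = N · v_3 = (1, 1, -5, -4, 0)ᵀ.
Then v_1 = N · v_2 = (1, 0, 0, 0, 0)ᵀ.

Sanity check: (A − (-2)·I) v_1 = (0, 0, 0, 0, 0)ᵀ = 0. ✓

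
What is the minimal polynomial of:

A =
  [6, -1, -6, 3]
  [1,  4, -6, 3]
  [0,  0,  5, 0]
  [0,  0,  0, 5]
x^2 - 10*x + 25

The characteristic polynomial is χ_A(x) = (x - 5)^4, so the eigenvalues are known. The minimal polynomial is
  m_A(x) = Π_λ (x − λ)^{k_λ}
where k_λ is the size of the *largest* Jordan block for λ (equivalently, the smallest k with (A − λI)^k v = 0 for every generalised eigenvector v of λ).

  λ = 5: largest Jordan block has size 2, contributing (x − 5)^2

So m_A(x) = (x - 5)^2 = x^2 - 10*x + 25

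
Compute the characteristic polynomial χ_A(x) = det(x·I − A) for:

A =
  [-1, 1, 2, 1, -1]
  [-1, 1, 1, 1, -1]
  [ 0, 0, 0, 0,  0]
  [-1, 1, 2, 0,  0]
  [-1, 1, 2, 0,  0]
x^5

Expanding det(x·I − A) (e.g. by cofactor expansion or by noting that A is similar to its Jordan form J, which has the same characteristic polynomial as A) gives
  χ_A(x) = x^5
which factors as x^5. The eigenvalues (with algebraic multiplicities) are λ = 0 with multiplicity 5.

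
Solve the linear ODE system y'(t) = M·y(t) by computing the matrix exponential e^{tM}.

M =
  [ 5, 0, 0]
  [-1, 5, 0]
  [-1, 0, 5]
e^{tM} =
  [exp(5*t), 0, 0]
  [-t*exp(5*t), exp(5*t), 0]
  [-t*exp(5*t), 0, exp(5*t)]

Strategy: write M = P · J · P⁻¹ where J is a Jordan canonical form, so e^{tM} = P · e^{tJ} · P⁻¹, and e^{tJ} can be computed block-by-block.

M has Jordan form
J =
  [5, 1, 0]
  [0, 5, 0]
  [0, 0, 5]
(up to reordering of blocks).

Per-block formulas:
  For a 1×1 block at λ = 5: exp(t · [5]) = [e^(5t)].
  For a 2×2 Jordan block J_2(5): exp(t · J_2(5)) = e^(5t)·(I + t·N), where N is the 2×2 nilpotent shift.

After assembling e^{tJ} and conjugating by P, we get:

e^{tM} =
  [exp(5*t), 0, 0]
  [-t*exp(5*t), exp(5*t), 0]
  [-t*exp(5*t), 0, exp(5*t)]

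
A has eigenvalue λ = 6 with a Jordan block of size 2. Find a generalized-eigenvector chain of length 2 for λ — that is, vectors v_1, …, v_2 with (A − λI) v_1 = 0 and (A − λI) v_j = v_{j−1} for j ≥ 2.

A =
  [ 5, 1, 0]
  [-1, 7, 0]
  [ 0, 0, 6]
A Jordan chain for λ = 6 of length 2:
v_1 = (-1, -1, 0)ᵀ
v_2 = (1, 0, 0)ᵀ

Let N = A − (6)·I. We want v_2 with N^2 v_2 = 0 but N^1 v_2 ≠ 0; then v_{j-1} := N · v_j for j = 2, …, 2.

Pick v_2 = (1, 0, 0)ᵀ.
Then v_1 = N · v_2 = (-1, -1, 0)ᵀ.

Sanity check: (A − (6)·I) v_1 = (0, 0, 0)ᵀ = 0. ✓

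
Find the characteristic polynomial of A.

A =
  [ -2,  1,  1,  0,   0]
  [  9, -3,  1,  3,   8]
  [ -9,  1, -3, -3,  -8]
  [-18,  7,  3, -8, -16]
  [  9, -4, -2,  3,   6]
x^5 + 10*x^4 + 40*x^3 + 80*x^2 + 80*x + 32

Expanding det(x·I − A) (e.g. by cofactor expansion or by noting that A is similar to its Jordan form J, which has the same characteristic polynomial as A) gives
  χ_A(x) = x^5 + 10*x^4 + 40*x^3 + 80*x^2 + 80*x + 32
which factors as (x + 2)^5. The eigenvalues (with algebraic multiplicities) are λ = -2 with multiplicity 5.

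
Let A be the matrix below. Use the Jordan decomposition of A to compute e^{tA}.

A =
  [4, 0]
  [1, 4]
e^{tA} =
  [exp(4*t), 0]
  [t*exp(4*t), exp(4*t)]

Strategy: write A = P · J · P⁻¹ where J is a Jordan canonical form, so e^{tA} = P · e^{tJ} · P⁻¹, and e^{tJ} can be computed block-by-block.

A has Jordan form
J =
  [4, 1]
  [0, 4]
(up to reordering of blocks).

Per-block formulas:
  For a 2×2 Jordan block J_2(4): exp(t · J_2(4)) = e^(4t)·(I + t·N), where N is the 2×2 nilpotent shift.

After assembling e^{tJ} and conjugating by P, we get:

e^{tA} =
  [exp(4*t), 0]
  [t*exp(4*t), exp(4*t)]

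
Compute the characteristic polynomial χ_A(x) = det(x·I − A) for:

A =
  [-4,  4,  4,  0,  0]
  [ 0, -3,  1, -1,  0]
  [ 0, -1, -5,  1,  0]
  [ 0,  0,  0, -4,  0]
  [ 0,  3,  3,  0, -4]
x^5 + 20*x^4 + 160*x^3 + 640*x^2 + 1280*x + 1024

Expanding det(x·I − A) (e.g. by cofactor expansion or by noting that A is similar to its Jordan form J, which has the same characteristic polynomial as A) gives
  χ_A(x) = x^5 + 20*x^4 + 160*x^3 + 640*x^2 + 1280*x + 1024
which factors as (x + 4)^5. The eigenvalues (with algebraic multiplicities) are λ = -4 with multiplicity 5.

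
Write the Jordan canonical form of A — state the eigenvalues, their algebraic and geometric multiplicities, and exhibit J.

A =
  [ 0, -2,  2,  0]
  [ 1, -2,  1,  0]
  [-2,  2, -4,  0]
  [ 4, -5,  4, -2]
J_3(-2) ⊕ J_1(-2)

The characteristic polynomial is
  det(x·I − A) = x^4 + 8*x^3 + 24*x^2 + 32*x + 16 = (x + 2)^4

Eigenvalues and multiplicities (the geometric multiplicity of λ is n − rank(A − λI), which equals the number of Jordan blocks for λ):
  λ = -2: algebraic multiplicity = 4, geometric multiplicity = 2

Determining the block sizes for each eigenvalue:
  λ = -2: with am = 4 and gm = 2, the partition is not yet determined (e.g. several partitions of 4 into 2 parts exist). Let N = A − (-2)·I. Computing rank(N^1) = 2, rank(N^2) = 1, rank(N^3) = 0; the number of blocks of size ≥ j is rank(N^{j−1}) − rank(N^j), giving [2, 1, 1]. So we have 1 block(s) of size 3, 1 block(s) of size 1 → block sizes [3, 1]

Assembling the blocks gives a Jordan form
J =
  [-2,  1,  0,  0]
  [ 0, -2,  1,  0]
  [ 0,  0, -2,  0]
  [ 0,  0,  0, -2]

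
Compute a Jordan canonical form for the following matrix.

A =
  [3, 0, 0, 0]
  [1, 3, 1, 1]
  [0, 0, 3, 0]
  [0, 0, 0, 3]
J_2(3) ⊕ J_1(3) ⊕ J_1(3)

The characteristic polynomial is
  det(x·I − A) = x^4 - 12*x^3 + 54*x^2 - 108*x + 81 = (x - 3)^4

Eigenvalues and multiplicities (the geometric multiplicity of λ is n − rank(A − λI), which equals the number of Jordan blocks for λ):
  λ = 3: algebraic multiplicity = 4, geometric multiplicity = 3

Determining the block sizes for each eigenvalue:
  λ = 3: 3 blocks summing to 4 forces exactly one block of size 2 and the rest size 1 → block sizes [2, 1, 1]

Assembling the blocks gives a Jordan form
J =
  [3, 1, 0, 0]
  [0, 3, 0, 0]
  [0, 0, 3, 0]
  [0, 0, 0, 3]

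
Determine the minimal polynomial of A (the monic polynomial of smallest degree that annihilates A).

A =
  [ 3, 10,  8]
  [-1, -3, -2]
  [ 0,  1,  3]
x^3 - 3*x^2 + 3*x - 1

The characteristic polynomial is χ_A(x) = (x - 1)^3, so the eigenvalues are known. The minimal polynomial is
  m_A(x) = Π_λ (x − λ)^{k_λ}
where k_λ is the size of the *largest* Jordan block for λ (equivalently, the smallest k with (A − λI)^k v = 0 for every generalised eigenvector v of λ).

  λ = 1: largest Jordan block has size 3, contributing (x − 1)^3

So m_A(x) = (x - 1)^3 = x^3 - 3*x^2 + 3*x - 1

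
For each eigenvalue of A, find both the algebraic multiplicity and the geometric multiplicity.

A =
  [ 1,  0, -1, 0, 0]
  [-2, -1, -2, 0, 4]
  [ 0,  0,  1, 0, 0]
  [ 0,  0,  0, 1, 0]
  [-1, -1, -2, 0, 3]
λ = 1: alg = 5, geom = 3

Step 1 — factor the characteristic polynomial to read off the algebraic multiplicities:
  χ_A(x) = (x - 1)^5

Step 2 — compute geometric multiplicities via the rank-nullity identity g(λ) = n − rank(A − λI):
  rank(A − (1)·I) = 2, so dim ker(A − (1)·I) = n − 2 = 3

Summary:
  λ = 1: algebraic multiplicity = 5, geometric multiplicity = 3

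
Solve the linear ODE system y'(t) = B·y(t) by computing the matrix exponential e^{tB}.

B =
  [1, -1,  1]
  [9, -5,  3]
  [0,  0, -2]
e^{tB} =
  [3*t*exp(-2*t) + exp(-2*t), -t*exp(-2*t), t*exp(-2*t)]
  [9*t*exp(-2*t), -3*t*exp(-2*t) + exp(-2*t), 3*t*exp(-2*t)]
  [0, 0, exp(-2*t)]

Strategy: write B = P · J · P⁻¹ where J is a Jordan canonical form, so e^{tB} = P · e^{tJ} · P⁻¹, and e^{tJ} can be computed block-by-block.

B has Jordan form
J =
  [-2,  1,  0]
  [ 0, -2,  0]
  [ 0,  0, -2]
(up to reordering of blocks).

Per-block formulas:
  For a 2×2 Jordan block J_2(-2): exp(t · J_2(-2)) = e^(-2t)·(I + t·N), where N is the 2×2 nilpotent shift.
  For a 1×1 block at λ = -2: exp(t · [-2]) = [e^(-2t)].

After assembling e^{tJ} and conjugating by P, we get:

e^{tB} =
  [3*t*exp(-2*t) + exp(-2*t), -t*exp(-2*t), t*exp(-2*t)]
  [9*t*exp(-2*t), -3*t*exp(-2*t) + exp(-2*t), 3*t*exp(-2*t)]
  [0, 0, exp(-2*t)]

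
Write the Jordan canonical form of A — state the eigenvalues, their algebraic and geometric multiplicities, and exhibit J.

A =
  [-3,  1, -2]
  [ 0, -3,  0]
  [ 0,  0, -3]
J_2(-3) ⊕ J_1(-3)

The characteristic polynomial is
  det(x·I − A) = x^3 + 9*x^2 + 27*x + 27 = (x + 3)^3

Eigenvalues and multiplicities (the geometric multiplicity of λ is n − rank(A − λI), which equals the number of Jordan blocks for λ):
  λ = -3: algebraic multiplicity = 3, geometric multiplicity = 2

Determining the block sizes for each eigenvalue:
  λ = -3: 2 blocks summing to 3 forces exactly one block of size 2 and the rest size 1 → block sizes [2, 1]

Assembling the blocks gives a Jordan form
J =
  [-3,  1,  0]
  [ 0, -3,  0]
  [ 0,  0, -3]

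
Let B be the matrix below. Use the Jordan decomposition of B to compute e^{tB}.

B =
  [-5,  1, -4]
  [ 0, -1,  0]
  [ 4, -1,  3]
e^{tB} =
  [-4*t*exp(-t) + exp(-t), t*exp(-t), -4*t*exp(-t)]
  [0, exp(-t), 0]
  [4*t*exp(-t), -t*exp(-t), 4*t*exp(-t) + exp(-t)]

Strategy: write B = P · J · P⁻¹ where J is a Jordan canonical form, so e^{tB} = P · e^{tJ} · P⁻¹, and e^{tJ} can be computed block-by-block.

B has Jordan form
J =
  [-1,  1,  0]
  [ 0, -1,  0]
  [ 0,  0, -1]
(up to reordering of blocks).

Per-block formulas:
  For a 1×1 block at λ = -1: exp(t · [-1]) = [e^(-1t)].
  For a 2×2 Jordan block J_2(-1): exp(t · J_2(-1)) = e^(-1t)·(I + t·N), where N is the 2×2 nilpotent shift.

After assembling e^{tJ} and conjugating by P, we get:

e^{tB} =
  [-4*t*exp(-t) + exp(-t), t*exp(-t), -4*t*exp(-t)]
  [0, exp(-t), 0]
  [4*t*exp(-t), -t*exp(-t), 4*t*exp(-t) + exp(-t)]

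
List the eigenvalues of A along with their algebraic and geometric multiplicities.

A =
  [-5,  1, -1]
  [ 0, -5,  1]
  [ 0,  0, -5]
λ = -5: alg = 3, geom = 1

Step 1 — factor the characteristic polynomial to read off the algebraic multiplicities:
  χ_A(x) = (x + 5)^3

Step 2 — compute geometric multiplicities via the rank-nullity identity g(λ) = n − rank(A − λI):
  rank(A − (-5)·I) = 2, so dim ker(A − (-5)·I) = n − 2 = 1

Summary:
  λ = -5: algebraic multiplicity = 3, geometric multiplicity = 1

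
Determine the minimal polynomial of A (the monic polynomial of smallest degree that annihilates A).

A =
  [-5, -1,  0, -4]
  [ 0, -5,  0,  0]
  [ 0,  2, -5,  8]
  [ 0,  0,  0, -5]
x^2 + 10*x + 25

The characteristic polynomial is χ_A(x) = (x + 5)^4, so the eigenvalues are known. The minimal polynomial is
  m_A(x) = Π_λ (x − λ)^{k_λ}
where k_λ is the size of the *largest* Jordan block for λ (equivalently, the smallest k with (A − λI)^k v = 0 for every generalised eigenvector v of λ).

  λ = -5: largest Jordan block has size 2, contributing (x + 5)^2

So m_A(x) = (x + 5)^2 = x^2 + 10*x + 25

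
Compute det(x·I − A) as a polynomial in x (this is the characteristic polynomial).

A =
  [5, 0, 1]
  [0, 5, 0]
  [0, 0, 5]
x^3 - 15*x^2 + 75*x - 125

Expanding det(x·I − A) (e.g. by cofactor expansion or by noting that A is similar to its Jordan form J, which has the same characteristic polynomial as A) gives
  χ_A(x) = x^3 - 15*x^2 + 75*x - 125
which factors as (x - 5)^3. The eigenvalues (with algebraic multiplicities) are λ = 5 with multiplicity 3.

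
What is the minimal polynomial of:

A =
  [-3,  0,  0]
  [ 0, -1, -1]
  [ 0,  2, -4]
x^2 + 5*x + 6

The characteristic polynomial is χ_A(x) = (x + 2)*(x + 3)^2, so the eigenvalues are known. The minimal polynomial is
  m_A(x) = Π_λ (x − λ)^{k_λ}
where k_λ is the size of the *largest* Jordan block for λ (equivalently, the smallest k with (A − λI)^k v = 0 for every generalised eigenvector v of λ).

  λ = -3: largest Jordan block has size 1, contributing (x + 3)
  λ = -2: largest Jordan block has size 1, contributing (x + 2)

So m_A(x) = (x + 2)*(x + 3) = x^2 + 5*x + 6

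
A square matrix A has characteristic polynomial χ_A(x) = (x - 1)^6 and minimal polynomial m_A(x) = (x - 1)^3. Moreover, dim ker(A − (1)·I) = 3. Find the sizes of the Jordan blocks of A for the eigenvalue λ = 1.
Block sizes for λ = 1: [3, 2, 1]

Step 1 — from the characteristic polynomial, algebraic multiplicity of λ = 1 is 6. From dim ker(A − (1)·I) = 3, there are exactly 3 Jordan blocks for λ = 1.
Step 2 — from the minimal polynomial, the factor (x − 1)^3 tells us the largest block for λ = 1 has size 3.
Step 3 — with total size 6, 3 blocks, and largest block 3, the block sizes (in nonincreasing order) are [3, 2, 1].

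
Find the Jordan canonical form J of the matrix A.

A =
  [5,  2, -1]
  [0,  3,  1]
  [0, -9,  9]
J_1(5) ⊕ J_2(6)

The characteristic polynomial is
  det(x·I − A) = x^3 - 17*x^2 + 96*x - 180 = (x - 6)^2*(x - 5)

Eigenvalues and multiplicities (the geometric multiplicity of λ is n − rank(A − λI), which equals the number of Jordan blocks for λ):
  λ = 5: algebraic multiplicity = 1, geometric multiplicity = 1
  λ = 6: algebraic multiplicity = 2, geometric multiplicity = 1

Determining the block sizes for each eigenvalue:
  λ = 5: one block (gm = 1), so the single block has size am = 1 → block sizes [1]
  λ = 6: one block (gm = 1), so the single block has size am = 2 → block sizes [2]

Assembling the blocks gives a Jordan form
J =
  [5, 0, 0]
  [0, 6, 1]
  [0, 0, 6]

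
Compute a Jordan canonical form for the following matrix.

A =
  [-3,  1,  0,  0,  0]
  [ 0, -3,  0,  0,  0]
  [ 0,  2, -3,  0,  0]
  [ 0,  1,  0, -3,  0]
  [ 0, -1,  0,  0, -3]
J_2(-3) ⊕ J_1(-3) ⊕ J_1(-3) ⊕ J_1(-3)

The characteristic polynomial is
  det(x·I − A) = x^5 + 15*x^4 + 90*x^3 + 270*x^2 + 405*x + 243 = (x + 3)^5

Eigenvalues and multiplicities (the geometric multiplicity of λ is n − rank(A − λI), which equals the number of Jordan blocks for λ):
  λ = -3: algebraic multiplicity = 5, geometric multiplicity = 4

Determining the block sizes for each eigenvalue:
  λ = -3: 4 blocks summing to 5 forces exactly one block of size 2 and the rest size 1 → block sizes [2, 1, 1, 1]

Assembling the blocks gives a Jordan form
J =
  [-3,  1,  0,  0,  0]
  [ 0, -3,  0,  0,  0]
  [ 0,  0, -3,  0,  0]
  [ 0,  0,  0, -3,  0]
  [ 0,  0,  0,  0, -3]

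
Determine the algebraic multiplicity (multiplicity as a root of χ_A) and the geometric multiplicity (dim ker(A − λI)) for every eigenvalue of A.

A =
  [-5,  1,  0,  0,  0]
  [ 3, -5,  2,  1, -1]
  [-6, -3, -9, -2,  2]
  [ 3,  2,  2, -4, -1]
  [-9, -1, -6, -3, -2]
λ = -5: alg = 5, geom = 3

Step 1 — factor the characteristic polynomial to read off the algebraic multiplicities:
  χ_A(x) = (x + 5)^5

Step 2 — compute geometric multiplicities via the rank-nullity identity g(λ) = n − rank(A − λI):
  rank(A − (-5)·I) = 2, so dim ker(A − (-5)·I) = n − 2 = 3

Summary:
  λ = -5: algebraic multiplicity = 5, geometric multiplicity = 3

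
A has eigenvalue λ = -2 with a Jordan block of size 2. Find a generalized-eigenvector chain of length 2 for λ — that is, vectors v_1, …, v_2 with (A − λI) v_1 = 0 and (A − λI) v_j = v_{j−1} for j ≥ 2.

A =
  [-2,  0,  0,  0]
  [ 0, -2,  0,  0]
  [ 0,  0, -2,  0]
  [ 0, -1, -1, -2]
A Jordan chain for λ = -2 of length 2:
v_1 = (0, 0, 0, -1)ᵀ
v_2 = (0, 1, 0, 0)ᵀ

Let N = A − (-2)·I. We want v_2 with N^2 v_2 = 0 but N^1 v_2 ≠ 0; then v_{j-1} := N · v_j for j = 2, …, 2.

Pick v_2 = (0, 1, 0, 0)ᵀ.
Then v_1 = N · v_2 = (0, 0, 0, -1)ᵀ.

Sanity check: (A − (-2)·I) v_1 = (0, 0, 0, 0)ᵀ = 0. ✓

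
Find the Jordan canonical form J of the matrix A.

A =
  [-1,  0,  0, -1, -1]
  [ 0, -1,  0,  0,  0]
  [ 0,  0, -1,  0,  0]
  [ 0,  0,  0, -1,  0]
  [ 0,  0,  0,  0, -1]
J_2(-1) ⊕ J_1(-1) ⊕ J_1(-1) ⊕ J_1(-1)

The characteristic polynomial is
  det(x·I − A) = x^5 + 5*x^4 + 10*x^3 + 10*x^2 + 5*x + 1 = (x + 1)^5

Eigenvalues and multiplicities (the geometric multiplicity of λ is n − rank(A − λI), which equals the number of Jordan blocks for λ):
  λ = -1: algebraic multiplicity = 5, geometric multiplicity = 4

Determining the block sizes for each eigenvalue:
  λ = -1: 4 blocks summing to 5 forces exactly one block of size 2 and the rest size 1 → block sizes [2, 1, 1, 1]

Assembling the blocks gives a Jordan form
J =
  [-1,  1,  0,  0,  0]
  [ 0, -1,  0,  0,  0]
  [ 0,  0, -1,  0,  0]
  [ 0,  0,  0, -1,  0]
  [ 0,  0,  0,  0, -1]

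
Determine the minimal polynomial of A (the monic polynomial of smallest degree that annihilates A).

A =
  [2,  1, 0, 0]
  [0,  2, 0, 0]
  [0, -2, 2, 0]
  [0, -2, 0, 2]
x^2 - 4*x + 4

The characteristic polynomial is χ_A(x) = (x - 2)^4, so the eigenvalues are known. The minimal polynomial is
  m_A(x) = Π_λ (x − λ)^{k_λ}
where k_λ is the size of the *largest* Jordan block for λ (equivalently, the smallest k with (A − λI)^k v = 0 for every generalised eigenvector v of λ).

  λ = 2: largest Jordan block has size 2, contributing (x − 2)^2

So m_A(x) = (x - 2)^2 = x^2 - 4*x + 4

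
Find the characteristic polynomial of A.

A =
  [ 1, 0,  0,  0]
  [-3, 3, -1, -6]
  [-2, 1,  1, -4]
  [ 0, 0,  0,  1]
x^4 - 6*x^3 + 13*x^2 - 12*x + 4

Expanding det(x·I − A) (e.g. by cofactor expansion or by noting that A is similar to its Jordan form J, which has the same characteristic polynomial as A) gives
  χ_A(x) = x^4 - 6*x^3 + 13*x^2 - 12*x + 4
which factors as (x - 2)^2*(x - 1)^2. The eigenvalues (with algebraic multiplicities) are λ = 1 with multiplicity 2, λ = 2 with multiplicity 2.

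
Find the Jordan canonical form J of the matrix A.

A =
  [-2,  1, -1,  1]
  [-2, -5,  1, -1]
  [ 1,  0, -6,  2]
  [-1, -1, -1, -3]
J_3(-4) ⊕ J_1(-4)

The characteristic polynomial is
  det(x·I − A) = x^4 + 16*x^3 + 96*x^2 + 256*x + 256 = (x + 4)^4

Eigenvalues and multiplicities (the geometric multiplicity of λ is n − rank(A − λI), which equals the number of Jordan blocks for λ):
  λ = -4: algebraic multiplicity = 4, geometric multiplicity = 2

Determining the block sizes for each eigenvalue:
  λ = -4: with am = 4 and gm = 2, the partition is not yet determined (e.g. several partitions of 4 into 2 parts exist). Let N = A − (-4)·I. Computing rank(N^1) = 2, rank(N^2) = 1, rank(N^3) = 0; the number of blocks of size ≥ j is rank(N^{j−1}) − rank(N^j), giving [2, 1, 1]. So we have 1 block(s) of size 3, 1 block(s) of size 1 → block sizes [3, 1]

Assembling the blocks gives a Jordan form
J =
  [-4,  1,  0,  0]
  [ 0, -4,  1,  0]
  [ 0,  0, -4,  0]
  [ 0,  0,  0, -4]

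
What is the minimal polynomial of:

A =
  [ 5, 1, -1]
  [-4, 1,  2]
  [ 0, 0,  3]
x^2 - 6*x + 9

The characteristic polynomial is χ_A(x) = (x - 3)^3, so the eigenvalues are known. The minimal polynomial is
  m_A(x) = Π_λ (x − λ)^{k_λ}
where k_λ is the size of the *largest* Jordan block for λ (equivalently, the smallest k with (A − λI)^k v = 0 for every generalised eigenvector v of λ).

  λ = 3: largest Jordan block has size 2, contributing (x − 3)^2

So m_A(x) = (x - 3)^2 = x^2 - 6*x + 9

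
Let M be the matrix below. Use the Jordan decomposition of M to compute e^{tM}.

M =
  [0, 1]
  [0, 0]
e^{tM} =
  [1, t]
  [0, 1]

Strategy: write M = P · J · P⁻¹ where J is a Jordan canonical form, so e^{tM} = P · e^{tJ} · P⁻¹, and e^{tJ} can be computed block-by-block.

M has Jordan form
J =
  [0, 1]
  [0, 0]
(up to reordering of blocks).

Per-block formulas:
  For a 2×2 Jordan block J_2(0): exp(t · J_2(0)) = e^(0t)·(I + t·N), where N is the 2×2 nilpotent shift.

After assembling e^{tJ} and conjugating by P, we get:

e^{tM} =
  [1, t]
  [0, 1]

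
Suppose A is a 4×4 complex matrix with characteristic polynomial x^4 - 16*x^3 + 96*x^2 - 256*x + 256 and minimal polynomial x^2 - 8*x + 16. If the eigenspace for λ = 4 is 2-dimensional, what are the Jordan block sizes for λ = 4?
Block sizes for λ = 4: [2, 2]

Step 1 — from the characteristic polynomial, algebraic multiplicity of λ = 4 is 4. From dim ker(A − (4)·I) = 2, there are exactly 2 Jordan blocks for λ = 4.
Step 2 — from the minimal polynomial, the factor (x − 4)^2 tells us the largest block for λ = 4 has size 2.
Step 3 — with total size 4, 2 blocks, and largest block 2, the block sizes (in nonincreasing order) are [2, 2].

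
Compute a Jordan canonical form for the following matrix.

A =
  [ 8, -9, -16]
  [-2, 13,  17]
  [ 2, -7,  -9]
J_3(4)

The characteristic polynomial is
  det(x·I − A) = x^3 - 12*x^2 + 48*x - 64 = (x - 4)^3

Eigenvalues and multiplicities (the geometric multiplicity of λ is n − rank(A − λI), which equals the number of Jordan blocks for λ):
  λ = 4: algebraic multiplicity = 3, geometric multiplicity = 1

Determining the block sizes for each eigenvalue:
  λ = 4: one block (gm = 1), so the single block has size am = 3 → block sizes [3]

Assembling the blocks gives a Jordan form
J =
  [4, 1, 0]
  [0, 4, 1]
  [0, 0, 4]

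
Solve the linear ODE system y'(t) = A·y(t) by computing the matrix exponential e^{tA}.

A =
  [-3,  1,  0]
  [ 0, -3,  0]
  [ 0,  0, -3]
e^{tA} =
  [exp(-3*t), t*exp(-3*t), 0]
  [0, exp(-3*t), 0]
  [0, 0, exp(-3*t)]

Strategy: write A = P · J · P⁻¹ where J is a Jordan canonical form, so e^{tA} = P · e^{tJ} · P⁻¹, and e^{tJ} can be computed block-by-block.

A has Jordan form
J =
  [-3,  1,  0]
  [ 0, -3,  0]
  [ 0,  0, -3]
(up to reordering of blocks).

Per-block formulas:
  For a 1×1 block at λ = -3: exp(t · [-3]) = [e^(-3t)].
  For a 2×2 Jordan block J_2(-3): exp(t · J_2(-3)) = e^(-3t)·(I + t·N), where N is the 2×2 nilpotent shift.

After assembling e^{tJ} and conjugating by P, we get:

e^{tA} =
  [exp(-3*t), t*exp(-3*t), 0]
  [0, exp(-3*t), 0]
  [0, 0, exp(-3*t)]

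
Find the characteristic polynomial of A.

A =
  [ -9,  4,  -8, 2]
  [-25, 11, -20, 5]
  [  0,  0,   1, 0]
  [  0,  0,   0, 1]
x^4 - 4*x^3 + 6*x^2 - 4*x + 1

Expanding det(x·I − A) (e.g. by cofactor expansion or by noting that A is similar to its Jordan form J, which has the same characteristic polynomial as A) gives
  χ_A(x) = x^4 - 4*x^3 + 6*x^2 - 4*x + 1
which factors as (x - 1)^4. The eigenvalues (with algebraic multiplicities) are λ = 1 with multiplicity 4.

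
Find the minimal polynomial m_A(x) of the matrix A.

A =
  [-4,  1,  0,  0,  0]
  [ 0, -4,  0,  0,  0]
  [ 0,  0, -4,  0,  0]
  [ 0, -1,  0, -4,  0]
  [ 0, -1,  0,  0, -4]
x^2 + 8*x + 16

The characteristic polynomial is χ_A(x) = (x + 4)^5, so the eigenvalues are known. The minimal polynomial is
  m_A(x) = Π_λ (x − λ)^{k_λ}
where k_λ is the size of the *largest* Jordan block for λ (equivalently, the smallest k with (A − λI)^k v = 0 for every generalised eigenvector v of λ).

  λ = -4: largest Jordan block has size 2, contributing (x + 4)^2

So m_A(x) = (x + 4)^2 = x^2 + 8*x + 16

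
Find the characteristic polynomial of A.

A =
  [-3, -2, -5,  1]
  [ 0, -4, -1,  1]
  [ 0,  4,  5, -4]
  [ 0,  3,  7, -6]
x^4 + 8*x^3 + 18*x^2 - 27

Expanding det(x·I − A) (e.g. by cofactor expansion or by noting that A is similar to its Jordan form J, which has the same characteristic polynomial as A) gives
  χ_A(x) = x^4 + 8*x^3 + 18*x^2 - 27
which factors as (x - 1)*(x + 3)^3. The eigenvalues (with algebraic multiplicities) are λ = -3 with multiplicity 3, λ = 1 with multiplicity 1.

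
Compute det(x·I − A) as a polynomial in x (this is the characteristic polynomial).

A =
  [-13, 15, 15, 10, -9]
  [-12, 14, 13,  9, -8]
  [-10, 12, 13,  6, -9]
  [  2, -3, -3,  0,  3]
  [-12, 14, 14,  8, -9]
x^5 - 5*x^4 + 10*x^3 - 10*x^2 + 5*x - 1

Expanding det(x·I − A) (e.g. by cofactor expansion or by noting that A is similar to its Jordan form J, which has the same characteristic polynomial as A) gives
  χ_A(x) = x^5 - 5*x^4 + 10*x^3 - 10*x^2 + 5*x - 1
which factors as (x - 1)^5. The eigenvalues (with algebraic multiplicities) are λ = 1 with multiplicity 5.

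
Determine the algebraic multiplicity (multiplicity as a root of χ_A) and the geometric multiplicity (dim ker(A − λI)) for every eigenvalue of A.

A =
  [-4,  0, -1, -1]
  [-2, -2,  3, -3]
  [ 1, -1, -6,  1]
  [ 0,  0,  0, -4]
λ = -4: alg = 4, geom = 2

Step 1 — factor the characteristic polynomial to read off the algebraic multiplicities:
  χ_A(x) = (x + 4)^4

Step 2 — compute geometric multiplicities via the rank-nullity identity g(λ) = n − rank(A − λI):
  rank(A − (-4)·I) = 2, so dim ker(A − (-4)·I) = n − 2 = 2

Summary:
  λ = -4: algebraic multiplicity = 4, geometric multiplicity = 2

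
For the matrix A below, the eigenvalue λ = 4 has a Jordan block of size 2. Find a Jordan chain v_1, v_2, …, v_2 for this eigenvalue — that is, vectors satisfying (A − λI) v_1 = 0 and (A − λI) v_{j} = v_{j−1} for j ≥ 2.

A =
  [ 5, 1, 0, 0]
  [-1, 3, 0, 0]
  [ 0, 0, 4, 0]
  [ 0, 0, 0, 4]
A Jordan chain for λ = 4 of length 2:
v_1 = (1, -1, 0, 0)ᵀ
v_2 = (1, 0, 0, 0)ᵀ

Let N = A − (4)·I. We want v_2 with N^2 v_2 = 0 but N^1 v_2 ≠ 0; then v_{j-1} := N · v_j for j = 2, …, 2.

Pick v_2 = (1, 0, 0, 0)ᵀ.
Then v_1 = N · v_2 = (1, -1, 0, 0)ᵀ.

Sanity check: (A − (4)·I) v_1 = (0, 0, 0, 0)ᵀ = 0. ✓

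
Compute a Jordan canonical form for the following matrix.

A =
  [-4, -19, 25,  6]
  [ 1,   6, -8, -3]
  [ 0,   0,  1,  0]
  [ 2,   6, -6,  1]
J_3(1) ⊕ J_1(1)

The characteristic polynomial is
  det(x·I − A) = x^4 - 4*x^3 + 6*x^2 - 4*x + 1 = (x - 1)^4

Eigenvalues and multiplicities (the geometric multiplicity of λ is n − rank(A − λI), which equals the number of Jordan blocks for λ):
  λ = 1: algebraic multiplicity = 4, geometric multiplicity = 2

Determining the block sizes for each eigenvalue:
  λ = 1: with am = 4 and gm = 2, the partition is not yet determined (e.g. several partitions of 4 into 2 parts exist). Let N = A − (1)·I. Computing rank(N^1) = 2, rank(N^2) = 1, rank(N^3) = 0; the number of blocks of size ≥ j is rank(N^{j−1}) − rank(N^j), giving [2, 1, 1]. So we have 1 block(s) of size 3, 1 block(s) of size 1 → block sizes [3, 1]

Assembling the blocks gives a Jordan form
J =
  [1, 1, 0, 0]
  [0, 1, 1, 0]
  [0, 0, 1, 0]
  [0, 0, 0, 1]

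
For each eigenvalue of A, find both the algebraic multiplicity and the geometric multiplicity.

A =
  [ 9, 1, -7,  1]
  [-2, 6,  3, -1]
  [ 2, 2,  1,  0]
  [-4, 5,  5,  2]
λ = 3: alg = 1, geom = 1; λ = 5: alg = 3, geom = 2

Step 1 — factor the characteristic polynomial to read off the algebraic multiplicities:
  χ_A(x) = (x - 5)^3*(x - 3)

Step 2 — compute geometric multiplicities via the rank-nullity identity g(λ) = n − rank(A − λI):
  rank(A − (3)·I) = 3, so dim ker(A − (3)·I) = n − 3 = 1
  rank(A − (5)·I) = 2, so dim ker(A − (5)·I) = n − 2 = 2

Summary:
  λ = 3: algebraic multiplicity = 1, geometric multiplicity = 1
  λ = 5: algebraic multiplicity = 3, geometric multiplicity = 2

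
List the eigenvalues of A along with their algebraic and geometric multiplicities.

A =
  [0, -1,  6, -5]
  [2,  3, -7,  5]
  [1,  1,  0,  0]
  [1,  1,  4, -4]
λ = -4: alg = 1, geom = 1; λ = 1: alg = 3, geom = 2

Step 1 — factor the characteristic polynomial to read off the algebraic multiplicities:
  χ_A(x) = (x - 1)^3*(x + 4)

Step 2 — compute geometric multiplicities via the rank-nullity identity g(λ) = n − rank(A − λI):
  rank(A − (-4)·I) = 3, so dim ker(A − (-4)·I) = n − 3 = 1
  rank(A − (1)·I) = 2, so dim ker(A − (1)·I) = n − 2 = 2

Summary:
  λ = -4: algebraic multiplicity = 1, geometric multiplicity = 1
  λ = 1: algebraic multiplicity = 3, geometric multiplicity = 2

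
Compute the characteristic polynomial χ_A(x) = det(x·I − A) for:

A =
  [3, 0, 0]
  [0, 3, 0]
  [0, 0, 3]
x^3 - 9*x^2 + 27*x - 27

Expanding det(x·I − A) (e.g. by cofactor expansion or by noting that A is similar to its Jordan form J, which has the same characteristic polynomial as A) gives
  χ_A(x) = x^3 - 9*x^2 + 27*x - 27
which factors as (x - 3)^3. The eigenvalues (with algebraic multiplicities) are λ = 3 with multiplicity 3.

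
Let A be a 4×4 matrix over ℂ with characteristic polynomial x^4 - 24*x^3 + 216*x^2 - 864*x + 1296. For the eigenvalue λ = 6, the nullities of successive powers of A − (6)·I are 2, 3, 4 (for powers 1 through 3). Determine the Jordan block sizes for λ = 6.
Block sizes for λ = 6: [3, 1]

From the dimensions of kernels of powers, the number of Jordan blocks of size at least j is d_j − d_{j−1} where d_j = dim ker(N^j) (with d_0 = 0). Computing the differences gives [2, 1, 1].
The number of blocks of size exactly k is (#blocks of size ≥ k) − (#blocks of size ≥ k + 1), so the partition is: 1 block(s) of size 1, 1 block(s) of size 3.
In nonincreasing order the block sizes are [3, 1].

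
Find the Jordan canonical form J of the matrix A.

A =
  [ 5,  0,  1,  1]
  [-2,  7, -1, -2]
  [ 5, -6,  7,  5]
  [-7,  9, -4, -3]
J_3(4) ⊕ J_1(4)

The characteristic polynomial is
  det(x·I − A) = x^4 - 16*x^3 + 96*x^2 - 256*x + 256 = (x - 4)^4

Eigenvalues and multiplicities (the geometric multiplicity of λ is n − rank(A − λI), which equals the number of Jordan blocks for λ):
  λ = 4: algebraic multiplicity = 4, geometric multiplicity = 2

Determining the block sizes for each eigenvalue:
  λ = 4: with am = 4 and gm = 2, the partition is not yet determined (e.g. several partitions of 4 into 2 parts exist). Let N = A − (4)·I. Computing rank(N^1) = 2, rank(N^2) = 1, rank(N^3) = 0; the number of blocks of size ≥ j is rank(N^{j−1}) − rank(N^j), giving [2, 1, 1]. So we have 1 block(s) of size 3, 1 block(s) of size 1 → block sizes [3, 1]

Assembling the blocks gives a Jordan form
J =
  [4, 1, 0, 0]
  [0, 4, 1, 0]
  [0, 0, 4, 0]
  [0, 0, 0, 4]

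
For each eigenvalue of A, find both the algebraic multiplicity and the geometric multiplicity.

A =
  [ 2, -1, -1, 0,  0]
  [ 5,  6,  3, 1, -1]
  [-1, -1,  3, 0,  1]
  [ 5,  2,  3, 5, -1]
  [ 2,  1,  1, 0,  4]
λ = 4: alg = 5, geom = 2

Step 1 — factor the characteristic polynomial to read off the algebraic multiplicities:
  χ_A(x) = (x - 4)^5

Step 2 — compute geometric multiplicities via the rank-nullity identity g(λ) = n − rank(A − λI):
  rank(A − (4)·I) = 3, so dim ker(A − (4)·I) = n − 3 = 2

Summary:
  λ = 4: algebraic multiplicity = 5, geometric multiplicity = 2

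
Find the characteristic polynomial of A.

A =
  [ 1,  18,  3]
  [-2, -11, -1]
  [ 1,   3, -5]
x^3 + 15*x^2 + 75*x + 125

Expanding det(x·I − A) (e.g. by cofactor expansion or by noting that A is similar to its Jordan form J, which has the same characteristic polynomial as A) gives
  χ_A(x) = x^3 + 15*x^2 + 75*x + 125
which factors as (x + 5)^3. The eigenvalues (with algebraic multiplicities) are λ = -5 with multiplicity 3.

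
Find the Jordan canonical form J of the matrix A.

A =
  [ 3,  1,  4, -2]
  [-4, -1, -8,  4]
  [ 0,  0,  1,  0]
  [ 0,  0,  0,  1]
J_2(1) ⊕ J_1(1) ⊕ J_1(1)

The characteristic polynomial is
  det(x·I − A) = x^4 - 4*x^3 + 6*x^2 - 4*x + 1 = (x - 1)^4

Eigenvalues and multiplicities (the geometric multiplicity of λ is n − rank(A − λI), which equals the number of Jordan blocks for λ):
  λ = 1: algebraic multiplicity = 4, geometric multiplicity = 3

Determining the block sizes for each eigenvalue:
  λ = 1: 3 blocks summing to 4 forces exactly one block of size 2 and the rest size 1 → block sizes [2, 1, 1]

Assembling the blocks gives a Jordan form
J =
  [1, 1, 0, 0]
  [0, 1, 0, 0]
  [0, 0, 1, 0]
  [0, 0, 0, 1]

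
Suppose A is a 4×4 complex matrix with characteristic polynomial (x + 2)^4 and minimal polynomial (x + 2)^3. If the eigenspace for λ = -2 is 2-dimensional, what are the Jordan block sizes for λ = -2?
Block sizes for λ = -2: [3, 1]

Step 1 — from the characteristic polynomial, algebraic multiplicity of λ = -2 is 4. From dim ker(A − (-2)·I) = 2, there are exactly 2 Jordan blocks for λ = -2.
Step 2 — from the minimal polynomial, the factor (x + 2)^3 tells us the largest block for λ = -2 has size 3.
Step 3 — with total size 4, 2 blocks, and largest block 3, the block sizes (in nonincreasing order) are [3, 1].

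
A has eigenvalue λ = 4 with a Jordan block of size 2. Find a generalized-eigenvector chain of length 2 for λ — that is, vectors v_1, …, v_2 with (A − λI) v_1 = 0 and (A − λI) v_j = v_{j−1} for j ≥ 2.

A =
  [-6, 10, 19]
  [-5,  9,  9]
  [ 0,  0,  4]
A Jordan chain for λ = 4 of length 2:
v_1 = (-1, -1, 0)ᵀ
v_2 = (2, 0, 1)ᵀ

Let N = A − (4)·I. We want v_2 with N^2 v_2 = 0 but N^1 v_2 ≠ 0; then v_{j-1} := N · v_j for j = 2, …, 2.

Pick v_2 = (2, 0, 1)ᵀ.
Then v_1 = N · v_2 = (-1, -1, 0)ᵀ.

Sanity check: (A − (4)·I) v_1 = (0, 0, 0)ᵀ = 0. ✓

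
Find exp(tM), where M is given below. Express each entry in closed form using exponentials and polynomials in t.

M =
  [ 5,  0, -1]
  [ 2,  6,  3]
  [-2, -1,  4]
e^{tM} =
  [t^2*exp(5*t) + exp(5*t), t^2*exp(5*t)/2, t^2*exp(5*t)/2 - t*exp(5*t)]
  [-2*t^2*exp(5*t) + 2*t*exp(5*t), -t^2*exp(5*t) + t*exp(5*t) + exp(5*t), -t^2*exp(5*t) + 3*t*exp(5*t)]
  [-2*t*exp(5*t), -t*exp(5*t), -t*exp(5*t) + exp(5*t)]

Strategy: write M = P · J · P⁻¹ where J is a Jordan canonical form, so e^{tM} = P · e^{tJ} · P⁻¹, and e^{tJ} can be computed block-by-block.

M has Jordan form
J =
  [5, 1, 0]
  [0, 5, 1]
  [0, 0, 5]
(up to reordering of blocks).

Per-block formulas:
  For a 3×3 Jordan block J_3(5): exp(t · J_3(5)) = e^(5t)·(I + t·N + (t^2/2)·N^2), where N is the 3×3 nilpotent shift.

After assembling e^{tJ} and conjugating by P, we get:

e^{tM} =
  [t^2*exp(5*t) + exp(5*t), t^2*exp(5*t)/2, t^2*exp(5*t)/2 - t*exp(5*t)]
  [-2*t^2*exp(5*t) + 2*t*exp(5*t), -t^2*exp(5*t) + t*exp(5*t) + exp(5*t), -t^2*exp(5*t) + 3*t*exp(5*t)]
  [-2*t*exp(5*t), -t*exp(5*t), -t*exp(5*t) + exp(5*t)]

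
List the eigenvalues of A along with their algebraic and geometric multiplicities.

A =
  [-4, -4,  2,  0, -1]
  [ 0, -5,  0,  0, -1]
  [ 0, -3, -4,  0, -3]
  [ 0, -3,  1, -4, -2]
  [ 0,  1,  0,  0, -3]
λ = -4: alg = 5, geom = 2

Step 1 — factor the characteristic polynomial to read off the algebraic multiplicities:
  χ_A(x) = (x + 4)^5

Step 2 — compute geometric multiplicities via the rank-nullity identity g(λ) = n − rank(A − λI):
  rank(A − (-4)·I) = 3, so dim ker(A − (-4)·I) = n − 3 = 2

Summary:
  λ = -4: algebraic multiplicity = 5, geometric multiplicity = 2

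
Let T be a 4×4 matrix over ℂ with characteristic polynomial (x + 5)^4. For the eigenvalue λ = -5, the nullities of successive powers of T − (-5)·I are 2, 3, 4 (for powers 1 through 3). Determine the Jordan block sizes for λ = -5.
Block sizes for λ = -5: [3, 1]

From the dimensions of kernels of powers, the number of Jordan blocks of size at least j is d_j − d_{j−1} where d_j = dim ker(N^j) (with d_0 = 0). Computing the differences gives [2, 1, 1].
The number of blocks of size exactly k is (#blocks of size ≥ k) − (#blocks of size ≥ k + 1), so the partition is: 1 block(s) of size 1, 1 block(s) of size 3.
In nonincreasing order the block sizes are [3, 1].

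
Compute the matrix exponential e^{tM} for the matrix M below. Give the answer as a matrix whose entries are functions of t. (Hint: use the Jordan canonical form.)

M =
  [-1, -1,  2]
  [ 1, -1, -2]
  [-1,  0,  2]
e^{tM} =
  [-t^2 - t + 1, t^2 - t, 2*t^2 + 2*t]
  [t, 1 - t, -2*t]
  [-t^2/2 - t, t^2/2, t^2 + 2*t + 1]

Strategy: write M = P · J · P⁻¹ where J is a Jordan canonical form, so e^{tM} = P · e^{tJ} · P⁻¹, and e^{tJ} can be computed block-by-block.

M has Jordan form
J =
  [0, 1, 0]
  [0, 0, 1]
  [0, 0, 0]
(up to reordering of blocks).

Per-block formulas:
  For a 3×3 Jordan block J_3(0): exp(t · J_3(0)) = e^(0t)·(I + t·N + (t^2/2)·N^2), where N is the 3×3 nilpotent shift.

After assembling e^{tJ} and conjugating by P, we get:

e^{tM} =
  [-t^2 - t + 1, t^2 - t, 2*t^2 + 2*t]
  [t, 1 - t, -2*t]
  [-t^2/2 - t, t^2/2, t^2 + 2*t + 1]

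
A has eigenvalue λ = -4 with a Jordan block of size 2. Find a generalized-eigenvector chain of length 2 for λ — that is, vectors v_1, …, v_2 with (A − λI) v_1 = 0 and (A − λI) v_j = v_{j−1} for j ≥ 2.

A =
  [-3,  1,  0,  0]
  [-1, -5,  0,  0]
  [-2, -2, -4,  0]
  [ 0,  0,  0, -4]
A Jordan chain for λ = -4 of length 2:
v_1 = (1, -1, -2, 0)ᵀ
v_2 = (1, 0, 0, 0)ᵀ

Let N = A − (-4)·I. We want v_2 with N^2 v_2 = 0 but N^1 v_2 ≠ 0; then v_{j-1} := N · v_j for j = 2, …, 2.

Pick v_2 = (1, 0, 0, 0)ᵀ.
Then v_1 = N · v_2 = (1, -1, -2, 0)ᵀ.

Sanity check: (A − (-4)·I) v_1 = (0, 0, 0, 0)ᵀ = 0. ✓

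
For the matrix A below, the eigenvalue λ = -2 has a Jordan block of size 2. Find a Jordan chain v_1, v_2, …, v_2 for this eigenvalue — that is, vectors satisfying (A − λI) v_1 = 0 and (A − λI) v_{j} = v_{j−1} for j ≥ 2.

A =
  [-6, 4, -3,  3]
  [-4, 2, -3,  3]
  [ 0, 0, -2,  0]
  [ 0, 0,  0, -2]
A Jordan chain for λ = -2 of length 2:
v_1 = (-4, -4, 0, 0)ᵀ
v_2 = (1, 0, 0, 0)ᵀ

Let N = A − (-2)·I. We want v_2 with N^2 v_2 = 0 but N^1 v_2 ≠ 0; then v_{j-1} := N · v_j for j = 2, …, 2.

Pick v_2 = (1, 0, 0, 0)ᵀ.
Then v_1 = N · v_2 = (-4, -4, 0, 0)ᵀ.

Sanity check: (A − (-2)·I) v_1 = (0, 0, 0, 0)ᵀ = 0. ✓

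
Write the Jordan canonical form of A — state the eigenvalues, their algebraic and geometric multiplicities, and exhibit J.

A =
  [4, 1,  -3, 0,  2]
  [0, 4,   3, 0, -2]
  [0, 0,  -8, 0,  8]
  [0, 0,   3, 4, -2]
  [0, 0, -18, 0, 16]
J_3(4) ⊕ J_1(4) ⊕ J_1(4)

The characteristic polynomial is
  det(x·I − A) = x^5 - 20*x^4 + 160*x^3 - 640*x^2 + 1280*x - 1024 = (x - 4)^5

Eigenvalues and multiplicities (the geometric multiplicity of λ is n − rank(A − λI), which equals the number of Jordan blocks for λ):
  λ = 4: algebraic multiplicity = 5, geometric multiplicity = 3

Determining the block sizes for each eigenvalue:
  λ = 4: with am = 5 and gm = 3, the partition is not yet determined (e.g. several partitions of 5 into 3 parts exist). Let N = A − (4)·I. Computing rank(N^1) = 2, rank(N^2) = 1, rank(N^3) = 0; the number of blocks of size ≥ j is rank(N^{j−1}) − rank(N^j), giving [3, 1, 1]. So we have 1 block(s) of size 3, 2 block(s) of size 1 → block sizes [3, 1, 1]

Assembling the blocks gives a Jordan form
J =
  [4, 1, 0, 0, 0]
  [0, 4, 1, 0, 0]
  [0, 0, 4, 0, 0]
  [0, 0, 0, 4, 0]
  [0, 0, 0, 0, 4]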